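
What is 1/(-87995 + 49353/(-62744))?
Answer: -62744/5521207633 ≈ -1.1364e-5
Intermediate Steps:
1/(-87995 + 49353/(-62744)) = 1/(-87995 + 49353*(-1/62744)) = 1/(-87995 - 49353/62744) = 1/(-5521207633/62744) = -62744/5521207633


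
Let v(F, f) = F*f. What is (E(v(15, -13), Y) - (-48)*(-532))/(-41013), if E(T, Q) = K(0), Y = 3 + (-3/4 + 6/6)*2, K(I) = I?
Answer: 1216/1953 ≈ 0.62263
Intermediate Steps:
Y = 7/2 (Y = 3 + (-3*1/4 + 6*(1/6))*2 = 3 + (-3/4 + 1)*2 = 3 + (1/4)*2 = 3 + 1/2 = 7/2 ≈ 3.5000)
E(T, Q) = 0
(E(v(15, -13), Y) - (-48)*(-532))/(-41013) = (0 - (-48)*(-532))/(-41013) = (0 - 1*25536)*(-1/41013) = (0 - 25536)*(-1/41013) = -25536*(-1/41013) = 1216/1953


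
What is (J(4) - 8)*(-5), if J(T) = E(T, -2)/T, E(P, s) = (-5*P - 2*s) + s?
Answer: 125/2 ≈ 62.500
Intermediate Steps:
E(P, s) = -s - 5*P
J(T) = (2 - 5*T)/T (J(T) = (-1*(-2) - 5*T)/T = (2 - 5*T)/T)
(J(4) - 8)*(-5) = ((-5 + 2/4) - 8)*(-5) = ((-5 + 2*(¼)) - 8)*(-5) = ((-5 + ½) - 8)*(-5) = (-9/2 - 8)*(-5) = -25/2*(-5) = 125/2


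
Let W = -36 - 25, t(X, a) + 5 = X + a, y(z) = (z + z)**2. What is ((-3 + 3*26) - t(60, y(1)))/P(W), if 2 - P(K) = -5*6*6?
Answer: 8/91 ≈ 0.087912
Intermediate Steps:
y(z) = 4*z**2 (y(z) = (2*z)**2 = 4*z**2)
t(X, a) = -5 + X + a (t(X, a) = -5 + (X + a) = -5 + X + a)
W = -61
P(K) = 182 (P(K) = 2 - (-5*6)*6 = 2 - (-30)*6 = 2 - 1*(-180) = 2 + 180 = 182)
((-3 + 3*26) - t(60, y(1)))/P(W) = ((-3 + 3*26) - (-5 + 60 + 4*1**2))/182 = ((-3 + 78) - (-5 + 60 + 4*1))*(1/182) = (75 - (-5 + 60 + 4))*(1/182) = (75 - 1*59)*(1/182) = (75 - 59)*(1/182) = 16*(1/182) = 8/91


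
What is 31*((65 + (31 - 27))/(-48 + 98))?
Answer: 2139/50 ≈ 42.780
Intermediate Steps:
31*((65 + (31 - 27))/(-48 + 98)) = 31*((65 + 4)/50) = 31*(69*(1/50)) = 31*(69/50) = 2139/50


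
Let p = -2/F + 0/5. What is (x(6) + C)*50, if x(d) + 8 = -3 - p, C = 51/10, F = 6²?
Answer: -2630/9 ≈ -292.22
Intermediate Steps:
F = 36
p = -1/18 (p = -2/36 + 0/5 = -2*1/36 + 0*(⅕) = -1/18 + 0 = -1/18 ≈ -0.055556)
C = 51/10 (C = 51*(⅒) = 51/10 ≈ 5.1000)
x(d) = -197/18 (x(d) = -8 + (-3 - 1*(-1/18)) = -8 + (-3 + 1/18) = -8 - 53/18 = -197/18)
(x(6) + C)*50 = (-197/18 + 51/10)*50 = -263/45*50 = -2630/9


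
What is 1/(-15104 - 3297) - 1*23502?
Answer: -432460303/18401 ≈ -23502.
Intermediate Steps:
1/(-15104 - 3297) - 1*23502 = 1/(-18401) - 23502 = -1/18401 - 23502 = -432460303/18401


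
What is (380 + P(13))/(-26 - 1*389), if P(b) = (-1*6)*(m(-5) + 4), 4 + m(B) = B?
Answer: -82/83 ≈ -0.98795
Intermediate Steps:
m(B) = -4 + B
P(b) = 30 (P(b) = (-1*6)*((-4 - 5) + 4) = -6*(-9 + 4) = -6*(-5) = 30)
(380 + P(13))/(-26 - 1*389) = (380 + 30)/(-26 - 1*389) = 410/(-26 - 389) = 410/(-415) = 410*(-1/415) = -82/83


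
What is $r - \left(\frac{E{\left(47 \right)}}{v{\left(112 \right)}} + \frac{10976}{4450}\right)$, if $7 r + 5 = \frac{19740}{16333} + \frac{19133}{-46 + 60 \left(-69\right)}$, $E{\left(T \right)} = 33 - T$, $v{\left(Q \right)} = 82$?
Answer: $- \frac{152387362826353}{43659333158350} \approx -3.4904$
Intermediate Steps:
$r = - \frac{571717339}{478589566}$ ($r = - \frac{5}{7} + \frac{\frac{19740}{16333} + \frac{19133}{-46 + 60 \left(-69\right)}}{7} = - \frac{5}{7} + \frac{19740 \cdot \frac{1}{16333} + \frac{19133}{-46 - 4140}}{7} = - \frac{5}{7} + \frac{\frac{19740}{16333} + \frac{19133}{-4186}}{7} = - \frac{5}{7} + \frac{\frac{19740}{16333} + 19133 \left(- \frac{1}{4186}\right)}{7} = - \frac{5}{7} + \frac{\frac{19740}{16333} - \frac{19133}{4186}}{7} = - \frac{5}{7} + \frac{1}{7} \left(- \frac{229867649}{68369938}\right) = - \frac{5}{7} - \frac{229867649}{478589566} = - \frac{571717339}{478589566} \approx -1.1946$)
$r - \left(\frac{E{\left(47 \right)}}{v{\left(112 \right)}} + \frac{10976}{4450}\right) = - \frac{571717339}{478589566} - \left(\frac{33 - 47}{82} + \frac{10976}{4450}\right) = - \frac{571717339}{478589566} - \left(\left(33 - 47\right) \frac{1}{82} + 10976 \cdot \frac{1}{4450}\right) = - \frac{571717339}{478589566} - \left(\left(-14\right) \frac{1}{82} + \frac{5488}{2225}\right) = - \frac{571717339}{478589566} - \left(- \frac{7}{41} + \frac{5488}{2225}\right) = - \frac{571717339}{478589566} - \frac{209433}{91225} = - \frac{152387362826353}{43659333158350}$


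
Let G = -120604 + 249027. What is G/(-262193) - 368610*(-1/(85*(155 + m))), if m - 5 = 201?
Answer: 18541260395/1609078441 ≈ 11.523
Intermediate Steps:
G = 128423
m = 206 (m = 5 + 201 = 206)
G/(-262193) - 368610*(-1/(85*(155 + m))) = 128423/(-262193) - 368610*(-1/(85*(155 + 206))) = 128423*(-1/262193) - 368610/((-85*361)) = -128423/262193 - 368610/(-30685) = -128423/262193 - 368610*(-1/30685) = -128423/262193 + 73722/6137 = 18541260395/1609078441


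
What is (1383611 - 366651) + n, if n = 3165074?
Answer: 4182034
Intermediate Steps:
(1383611 - 366651) + n = (1383611 - 366651) + 3165074 = 1016960 + 3165074 = 4182034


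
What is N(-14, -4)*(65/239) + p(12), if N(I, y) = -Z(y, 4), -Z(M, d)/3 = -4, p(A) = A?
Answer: 2088/239 ≈ 8.7364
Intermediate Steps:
Z(M, d) = 12 (Z(M, d) = -3*(-4) = 12)
N(I, y) = -12 (N(I, y) = -1*12 = -12)
N(-14, -4)*(65/239) + p(12) = -780/239 + 12 = 2088/239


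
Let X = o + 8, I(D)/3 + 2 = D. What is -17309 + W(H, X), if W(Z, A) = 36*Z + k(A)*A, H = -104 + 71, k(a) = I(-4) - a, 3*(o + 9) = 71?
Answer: -174769/9 ≈ -19419.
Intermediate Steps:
o = 44/3 (o = -9 + (⅓)*71 = -9 + 71/3 = 44/3 ≈ 14.667)
I(D) = -6 + 3*D
X = 68/3 (X = 44/3 + 8 = 68/3 ≈ 22.667)
k(a) = -18 - a (k(a) = (-6 + 3*(-4)) - a = (-6 - 12) - a = -18 - a)
H = -33
W(Z, A) = 36*Z + A*(-18 - A) (W(Z, A) = 36*Z + (-18 - A)*A = 36*Z + A*(-18 - A))
-17309 + W(H, X) = -17309 + (36*(-33) - 1*68/3*(18 + 68/3)) = -17309 + (-1188 - 1*68/3*122/3) = -17309 + (-1188 - 8296/9) = -17309 - 18988/9 = -174769/9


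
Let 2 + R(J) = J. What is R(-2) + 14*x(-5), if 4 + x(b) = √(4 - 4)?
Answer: -60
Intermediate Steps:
R(J) = -2 + J
x(b) = -4 (x(b) = -4 + √(4 - 4) = -4 + √0 = -4 + 0 = -4)
R(-2) + 14*x(-5) = (-2 - 2) + 14*(-4) = -4 - 56 = -60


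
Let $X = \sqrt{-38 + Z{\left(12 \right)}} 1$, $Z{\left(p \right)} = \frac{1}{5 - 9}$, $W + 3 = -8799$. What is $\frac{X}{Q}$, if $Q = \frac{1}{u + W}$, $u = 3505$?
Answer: $- \frac{15891 i \sqrt{17}}{2} \approx - 32760.0 i$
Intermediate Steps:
$W = -8802$ ($W = -3 - 8799 = -8802$)
$Z{\left(p \right)} = - \frac{1}{4}$ ($Z{\left(p \right)} = \frac{1}{-4} = - \frac{1}{4}$)
$Q = - \frac{1}{5297}$ ($Q = \frac{1}{3505 - 8802} = \frac{1}{-5297} = - \frac{1}{5297} \approx -0.00018879$)
$X = \frac{3 i \sqrt{17}}{2}$ ($X = \sqrt{-38 - \frac{1}{4}} \cdot 1 = \sqrt{- \frac{153}{4}} \cdot 1 = \frac{3 i \sqrt{17}}{2} \cdot 1 = \frac{3 i \sqrt{17}}{2} \approx 6.1847 i$)
$\frac{X}{Q} = \frac{\frac{3}{2} i \sqrt{17}}{- \frac{1}{5297}} = \frac{3 i \sqrt{17}}{2} \left(-5297\right) = - \frac{15891 i \sqrt{17}}{2}$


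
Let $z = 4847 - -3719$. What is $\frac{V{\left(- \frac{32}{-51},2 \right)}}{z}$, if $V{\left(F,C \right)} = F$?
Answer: $\frac{16}{218433} \approx 7.3249 \cdot 10^{-5}$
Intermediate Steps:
$z = 8566$ ($z = 4847 + 3719 = 8566$)
$\frac{V{\left(- \frac{32}{-51},2 \right)}}{z} = \frac{\left(-32\right) \frac{1}{-51}}{8566} = \left(-32\right) \left(- \frac{1}{51}\right) \frac{1}{8566} = \frac{32}{51} \cdot \frac{1}{8566} = \frac{16}{218433}$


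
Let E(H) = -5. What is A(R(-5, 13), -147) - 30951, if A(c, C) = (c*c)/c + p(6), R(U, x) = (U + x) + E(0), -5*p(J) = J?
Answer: -154746/5 ≈ -30949.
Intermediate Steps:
p(J) = -J/5
R(U, x) = -5 + U + x (R(U, x) = (U + x) - 5 = -5 + U + x)
A(c, C) = -6/5 + c (A(c, C) = (c*c)/c - ⅕*6 = c²/c - 6/5 = c - 6/5 = -6/5 + c)
A(R(-5, 13), -147) - 30951 = (-6/5 + (-5 - 5 + 13)) - 30951 = (-6/5 + 3) - 30951 = 9/5 - 30951 = -154746/5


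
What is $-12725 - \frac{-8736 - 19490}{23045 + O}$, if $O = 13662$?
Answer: $- \frac{42460759}{3337} \approx -12724.0$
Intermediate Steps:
$-12725 - \frac{-8736 - 19490}{23045 + O} = -12725 - \frac{-8736 - 19490}{23045 + 13662} = -12725 - - \frac{28226}{36707} = -12725 - \left(-28226\right) \frac{1}{36707} = -12725 - - \frac{2566}{3337} = -12725 + \frac{2566}{3337} = - \frac{42460759}{3337}$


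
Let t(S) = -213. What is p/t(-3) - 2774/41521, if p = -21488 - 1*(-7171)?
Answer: 593865295/8843973 ≈ 67.149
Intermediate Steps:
p = -14317 (p = -21488 + 7171 = -14317)
p/t(-3) - 2774/41521 = -14317/(-213) - 2774/41521 = -14317*(-1/213) - 2774*1/41521 = 14317/213 - 2774/41521 = 593865295/8843973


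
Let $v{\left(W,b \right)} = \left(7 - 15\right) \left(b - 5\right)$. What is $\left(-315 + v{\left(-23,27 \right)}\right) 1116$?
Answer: $-547956$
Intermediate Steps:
$v{\left(W,b \right)} = 40 - 8 b$ ($v{\left(W,b \right)} = - 8 \left(-5 + b\right) = 40 - 8 b$)
$\left(-315 + v{\left(-23,27 \right)}\right) 1116 = \left(-315 + \left(40 - 216\right)\right) 1116 = \left(-315 - 176\right) 1116 = \left(-491\right) 1116 = -547956$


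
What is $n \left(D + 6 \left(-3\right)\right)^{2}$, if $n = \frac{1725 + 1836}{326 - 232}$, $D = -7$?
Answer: $\frac{2225625}{94} \approx 23677.0$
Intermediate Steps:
$n = \frac{3561}{94} \approx 37.883$
$n \left(D + 6 \left(-3\right)\right)^{2} = \frac{3561 \left(-7 + 6 \left(-3\right)\right)^{2}}{94} = \frac{3561 \left(-7 - 18\right)^{2}}{94} = \frac{3561 \left(-25\right)^{2}}{94} = \frac{3561}{94} \cdot 625 = \frac{2225625}{94}$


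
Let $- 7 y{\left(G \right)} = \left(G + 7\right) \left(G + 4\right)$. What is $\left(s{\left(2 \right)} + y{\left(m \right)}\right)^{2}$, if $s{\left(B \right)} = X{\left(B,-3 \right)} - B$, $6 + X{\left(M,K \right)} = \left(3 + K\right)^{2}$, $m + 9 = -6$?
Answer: $\frac{20736}{49} \approx 423.18$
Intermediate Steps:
$m = -15$ ($m = -9 - 6 = -15$)
$X{\left(M,K \right)} = -6 + \left(3 + K\right)^{2}$
$s{\left(B \right)} = -6 - B$ ($s{\left(B \right)} = \left(-6 + \left(3 - 3\right)^{2}\right) - B = \left(-6 + 0^{2}\right) - B = \left(-6 + 0\right) - B = -6 - B$)
$y{\left(G \right)} = - \frac{\left(4 + G\right) \left(7 + G\right)}{7}$ ($y{\left(G \right)} = - \frac{\left(G + 7\right) \left(G + 4\right)}{7} = - \frac{\left(7 + G\right) \left(4 + G\right)}{7} = - \frac{\left(4 + G\right) \left(7 + G\right)}{7}$)
$\left(s{\left(2 \right)} + y{\left(m \right)}\right)^{2} = \left(\left(-6 - 2\right) - \left(- \frac{137}{7} + \frac{225}{7}\right)\right)^{2} = \left(\left(-6 - 2\right) - \frac{88}{7}\right)^{2} = \left(-8 - \frac{88}{7}\right)^{2} = \left(- \frac{144}{7}\right)^{2} = \frac{20736}{49}$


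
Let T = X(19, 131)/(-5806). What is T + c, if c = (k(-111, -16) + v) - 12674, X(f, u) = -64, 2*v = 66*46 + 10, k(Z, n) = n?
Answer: -32417769/2903 ≈ -11167.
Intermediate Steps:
v = 1523 (v = (66*46 + 10)/2 = (3036 + 10)/2 = (½)*3046 = 1523)
c = -11167 (c = (-16 + 1523) - 12674 = 1507 - 12674 = -11167)
T = 32/2903 (T = -64/(-5806) = -64*(-1/5806) = 32/2903 ≈ 0.011023)
T + c = 32/2903 - 11167 = -32417769/2903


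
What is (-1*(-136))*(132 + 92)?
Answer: 30464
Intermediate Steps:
(-1*(-136))*(132 + 92) = 136*224 = 30464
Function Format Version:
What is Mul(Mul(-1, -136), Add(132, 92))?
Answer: 30464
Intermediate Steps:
Mul(Mul(-1, -136), Add(132, 92)) = Mul(136, 224) = 30464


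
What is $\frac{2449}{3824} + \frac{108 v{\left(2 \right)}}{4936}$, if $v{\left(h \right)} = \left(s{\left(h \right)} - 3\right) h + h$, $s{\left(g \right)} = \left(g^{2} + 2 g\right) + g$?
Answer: $\frac{2337017}{2359408} \approx 0.99051$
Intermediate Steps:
$s{\left(g \right)} = g^{2} + 3 g$
$v{\left(h \right)} = h + h \left(-3 + h \left(3 + h\right)\right)$ ($v{\left(h \right)} = \left(h \left(3 + h\right) - 3\right) h + h = \left(-3 + h \left(3 + h\right)\right) h + h = h \left(-3 + h \left(3 + h\right)\right) + h = h + h \left(-3 + h \left(3 + h\right)\right)$)
$\frac{2449}{3824} + \frac{108 v{\left(2 \right)}}{4936} = \frac{2449}{3824} + \frac{108 \cdot 2 \left(-2 + 2 \left(3 + 2\right)\right)}{4936} = 2449 \cdot \frac{1}{3824} + 108 \cdot 2 \left(-2 + 2 \cdot 5\right) \frac{1}{4936} = \frac{2449}{3824} + 108 \cdot 2 \left(-2 + 10\right) \frac{1}{4936} = \frac{2449}{3824} + 108 \cdot 2 \cdot 8 \cdot \frac{1}{4936} = \frac{2449}{3824} + 108 \cdot 16 \cdot \frac{1}{4936} = \frac{2449}{3824} + 1728 \cdot \frac{1}{4936} = \frac{2449}{3824} + \frac{216}{617} = \frac{2337017}{2359408}$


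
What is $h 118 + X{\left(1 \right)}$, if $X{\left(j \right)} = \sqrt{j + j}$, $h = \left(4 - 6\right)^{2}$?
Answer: $472 + \sqrt{2} \approx 473.41$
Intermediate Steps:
$h = 4$ ($h = \left(-2\right)^{2} = 4$)
$X{\left(j \right)} = \sqrt{2} \sqrt{j}$ ($X{\left(j \right)} = \sqrt{2 j} = \sqrt{2} \sqrt{j}$)
$h 118 + X{\left(1 \right)} = 4 \cdot 118 + \sqrt{2} \sqrt{1} = 472 + \sqrt{2} \cdot 1 = 472 + \sqrt{2}$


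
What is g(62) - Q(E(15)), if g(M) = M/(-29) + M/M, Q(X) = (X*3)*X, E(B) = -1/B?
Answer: -2504/2175 ≈ -1.1513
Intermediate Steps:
Q(X) = 3*X² (Q(X) = (3*X)*X = 3*X²)
g(M) = 1 - M/29 (g(M) = M*(-1/29) + 1 = -M/29 + 1 = 1 - M/29)
g(62) - Q(E(15)) = (1 - 1/29*62) - 3*(-1/15)² = (1 - 62/29) - 3*(-1*1/15)² = -33/29 - 3*(-1/15)² = -33/29 - 3/225 = -33/29 - 1*1/75 = -33/29 - 1/75 = -2504/2175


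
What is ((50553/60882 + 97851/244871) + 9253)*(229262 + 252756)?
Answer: 11083541662001288233/2484706037 ≈ 4.4607e+9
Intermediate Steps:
((50553/60882 + 97851/244871) + 9253)*(229262 + 252756) = ((50553*(1/60882) + 97851*(1/244871)) + 9253)*482018 = ((16851/20294 + 97851/244871) + 9253)*482018 = (6112109415/4969412074 + 9253)*482018 = (45988082030137/4969412074)*482018 = 11083541662001288233/2484706037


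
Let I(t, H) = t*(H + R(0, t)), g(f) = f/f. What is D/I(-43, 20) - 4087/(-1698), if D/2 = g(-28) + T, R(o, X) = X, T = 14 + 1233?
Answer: 8280251/1679322 ≈ 4.9307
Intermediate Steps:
g(f) = 1
T = 1247
I(t, H) = t*(H + t)
D = 2496 (D = 2*(1 + 1247) = 2*1248 = 2496)
D/I(-43, 20) - 4087/(-1698) = 2496/((-43*(20 - 43))) - 4087/(-1698) = 2496/((-43*(-23))) - 4087*(-1/1698) = 2496/989 + 4087/1698 = 8280251/1679322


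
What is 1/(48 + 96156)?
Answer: 1/96204 ≈ 1.0395e-5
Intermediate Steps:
1/(48 + 96156) = 1/96204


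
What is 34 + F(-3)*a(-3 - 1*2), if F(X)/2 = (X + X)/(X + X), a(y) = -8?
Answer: 18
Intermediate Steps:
F(X) = 2 (F(X) = 2*((X + X)/(X + X)) = 2*((2*X)/((2*X))) = 2*((2*X)*(1/(2*X))) = 2*1 = 2)
34 + F(-3)*a(-3 - 1*2) = 34 + 2*(-8) = 34 - 16 = 18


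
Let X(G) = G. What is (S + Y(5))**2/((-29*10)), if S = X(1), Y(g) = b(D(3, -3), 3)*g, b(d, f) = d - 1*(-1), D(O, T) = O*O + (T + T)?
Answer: -441/290 ≈ -1.5207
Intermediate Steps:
D(O, T) = O**2 + 2*T
b(d, f) = 1 + d (b(d, f) = d + 1 = 1 + d)
Y(g) = 4*g (Y(g) = (1 + (3**2 + 2*(-3)))*g = (1 + (9 - 6))*g = (1 + 3)*g = 4*g)
S = 1
(S + Y(5))**2/((-29*10)) = (1 + 4*5)**2/((-29*10)) = (1 + 20)**2/(-290) = 21**2*(-1/290) = 441*(-1/290) = -441/290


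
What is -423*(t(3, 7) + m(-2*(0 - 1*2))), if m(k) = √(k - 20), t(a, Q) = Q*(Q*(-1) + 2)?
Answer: 14805 - 1692*I ≈ 14805.0 - 1692.0*I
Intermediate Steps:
t(a, Q) = Q*(2 - Q) (t(a, Q) = Q*(-Q + 2) = Q*(2 - Q))
m(k) = √(-20 + k)
-423*(t(3, 7) + m(-2*(0 - 1*2))) = -423*(7*(2 - 1*7) + √(-20 - 2*(0 - 1*2))) = -423*(7*(2 - 7) + √(-20 - 2*(0 - 2))) = -423*(7*(-5) + √(-20 - 2*(-2))) = -423*(-35 + √(-20 + 4)) = -423*(-35 + √(-16)) = -423*(-35 + 4*I) = 14805 - 1692*I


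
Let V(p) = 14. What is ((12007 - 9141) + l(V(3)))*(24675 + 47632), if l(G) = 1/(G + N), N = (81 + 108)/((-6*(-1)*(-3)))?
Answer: 1450767648/7 ≈ 2.0725e+8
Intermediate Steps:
N = -21/2 (N = 189/((6*(-3))) = 189/(-18) = 189*(-1/18) = -21/2 ≈ -10.500)
l(G) = 1/(-21/2 + G) (l(G) = 1/(G - 21/2) = 1/(-21/2 + G))
((12007 - 9141) + l(V(3)))*(24675 + 47632) = ((12007 - 9141) + 2/(-21 + 2*14))*(24675 + 47632) = (2866 + 2/(-21 + 28))*72307 = (2866 + 2/7)*72307 = (20064/7)*72307 = 1450767648/7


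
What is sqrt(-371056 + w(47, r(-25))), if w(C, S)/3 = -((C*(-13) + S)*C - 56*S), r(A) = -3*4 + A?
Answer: 4*I*sqrt(17869) ≈ 534.7*I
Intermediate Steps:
r(A) = -12 + A
w(C, S) = 168*S - 3*C*(S - 13*C) (w(C, S) = 3*(-((C*(-13) + S)*C - 56*S)) = 3*(-((-13*C + S)*C - 56*S)) = 3*(-((S - 13*C)*C - 56*S)) = 3*(-(C*(S - 13*C) - 56*S)) = 3*(-(-56*S + C*(S - 13*C))) = 3*(56*S - C*(S - 13*C)) = 168*S - 3*C*(S - 13*C))
sqrt(-371056 + w(47, r(-25))) = sqrt(-371056 + (39*47**2 + 168*(-12 - 25) - 3*47*(-12 - 25))) = sqrt(-371056 + (39*2209 + 168*(-37) - 3*47*(-37))) = sqrt(-371056 + (86151 - 6216 + 5217)) = sqrt(-371056 + 85152) = sqrt(-285904) = 4*I*sqrt(17869)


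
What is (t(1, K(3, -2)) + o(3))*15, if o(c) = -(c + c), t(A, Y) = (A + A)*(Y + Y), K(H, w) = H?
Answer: 90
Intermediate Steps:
t(A, Y) = 4*A*Y (t(A, Y) = (2*A)*(2*Y) = 4*A*Y)
o(c) = -2*c
(t(1, K(3, -2)) + o(3))*15 = (4*1*3 - 2*3)*15 = (12 - 6)*15 = 6*15 = 90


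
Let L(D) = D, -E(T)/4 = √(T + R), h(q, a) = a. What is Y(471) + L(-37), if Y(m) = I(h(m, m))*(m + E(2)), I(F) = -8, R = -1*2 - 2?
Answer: -3805 + 32*I*√2 ≈ -3805.0 + 45.255*I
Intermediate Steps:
R = -4 (R = -2 - 2 = -4)
E(T) = -4*√(-4 + T) (E(T) = -4*√(T - 4) = -4*√(-4 + T))
Y(m) = -8*m + 32*I*√2 (Y(m) = -8*(m - 4*√(-4 + 2)) = -8*(m - 4*I*√2) = -8*m + 32*I*√2)
Y(471) + L(-37) = (-8*471 + 32*I*√2) - 37 = (-3768 + 32*I*√2) - 37 = -3805 + 32*I*√2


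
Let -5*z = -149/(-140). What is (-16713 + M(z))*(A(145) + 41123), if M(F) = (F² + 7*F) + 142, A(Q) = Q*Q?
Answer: -126168175856763/122500 ≈ -1.0299e+9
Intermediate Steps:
A(Q) = Q²
z = -149/700 (z = -(-149)/(5*(-140)) = -(-149)*(-1)/(5*140) = -⅕*149/140 = -149/700 ≈ -0.21286)
M(F) = 142 + F² + 7*F
(-16713 + M(z))*(A(145) + 41123) = (-16713 + (142 + (-149/700)² + 7*(-149/700)))*(145² + 41123) = (-16713 + (142 + 22201/490000 - 149/100))*(21025 + 41123) = (-16713 + 68872101/490000)*62148 = -8120497899/490000*62148 = -126168175856763/122500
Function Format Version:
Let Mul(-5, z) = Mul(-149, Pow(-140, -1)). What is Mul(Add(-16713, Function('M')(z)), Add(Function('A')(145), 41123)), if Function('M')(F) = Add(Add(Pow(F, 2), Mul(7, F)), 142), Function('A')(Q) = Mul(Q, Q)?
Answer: Rational(-126168175856763, 122500) ≈ -1.0299e+9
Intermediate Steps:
Function('A')(Q) = Pow(Q, 2)
z = Rational(-149, 700) (z = Mul(Rational(-1, 5), Mul(-149, Pow(-140, -1))) = Mul(Rational(-1, 5), Mul(-149, Rational(-1, 140))) = Mul(Rational(-1, 5), Rational(149, 140)) = Rational(-149, 700) ≈ -0.21286)
Function('M')(F) = Add(142, Pow(F, 2), Mul(7, F))
Mul(Add(-16713, Function('M')(z)), Add(Function('A')(145), 41123)) = Mul(Add(-16713, Add(142, Pow(Rational(-149, 700), 2), Mul(7, Rational(-149, 700)))), Add(Pow(145, 2), 41123)) = Mul(Add(-16713, Add(142, Rational(22201, 490000), Rational(-149, 100))), Add(21025, 41123)) = Mul(Add(-16713, Rational(68872101, 490000)), 62148) = Mul(Rational(-8120497899, 490000), 62148) = Rational(-126168175856763, 122500)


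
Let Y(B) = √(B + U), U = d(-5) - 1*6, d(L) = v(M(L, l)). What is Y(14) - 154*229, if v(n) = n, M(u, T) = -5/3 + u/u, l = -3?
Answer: -35266 + √66/3 ≈ -35263.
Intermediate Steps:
M(u, T) = -⅔ (M(u, T) = -5*⅓ + 1 = -5/3 + 1 = -⅔)
d(L) = -⅔
U = -20/3 (U = -⅔ - 1*6 = -⅔ - 6 = -20/3 ≈ -6.6667)
Y(B) = √(-20/3 + B) (Y(B) = √(B - 20/3) = √(-20/3 + B))
Y(14) - 154*229 = √(-60 + 9*14)/3 - 154*229 = √(-60 + 126)/3 - 35266 = √66/3 - 35266 = -35266 + √66/3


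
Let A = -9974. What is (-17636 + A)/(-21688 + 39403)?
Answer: -5522/3543 ≈ -1.5586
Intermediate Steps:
(-17636 + A)/(-21688 + 39403) = (-17636 - 9974)/(-21688 + 39403) = -27610/17715 = -27610*1/17715 = -5522/3543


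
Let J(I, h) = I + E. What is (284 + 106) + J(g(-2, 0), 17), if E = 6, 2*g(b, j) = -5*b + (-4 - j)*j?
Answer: 401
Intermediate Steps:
g(b, j) = -5*b/2 + j*(-4 - j)/2 (g(b, j) = (-5*b + (-4 - j)*j)/2 = (-5*b + j*(-4 - j))/2 = -5*b/2 + j*(-4 - j)/2)
J(I, h) = 6 + I (J(I, h) = I + 6 = 6 + I)
(284 + 106) + J(g(-2, 0), 17) = (284 + 106) + (6 + (-2*0 - 5/2*(-2) - 1/2*0**2)) = 390 + (6 + (0 + 5 - 1/2*0)) = 390 + (6 + (0 + 5 + 0)) = 390 + (6 + 5) = 390 + 11 = 401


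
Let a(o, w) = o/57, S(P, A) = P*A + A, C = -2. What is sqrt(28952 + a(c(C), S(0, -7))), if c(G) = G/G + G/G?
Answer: sqrt(94065162)/57 ≈ 170.15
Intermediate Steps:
S(P, A) = A + A*P (S(P, A) = A*P + A = A + A*P)
c(G) = 2 (c(G) = 1 + 1 = 2)
a(o, w) = o/57 (a(o, w) = o*(1/57) = o/57)
sqrt(28952 + a(c(C), S(0, -7))) = sqrt(28952 + (1/57)*2) = sqrt(28952 + 2/57) = sqrt(1650266/57) = sqrt(94065162)/57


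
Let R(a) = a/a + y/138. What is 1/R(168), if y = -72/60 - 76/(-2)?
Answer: 15/19 ≈ 0.78947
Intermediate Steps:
y = 184/5 (y = -72*1/60 - 76*(-½) = -6/5 + 38 = 184/5 ≈ 36.800)
R(a) = 19/15 (R(a) = a/a + (184/5)/138 = 1 + (184/5)*(1/138) = 1 + 4/15 = 19/15)
1/R(168) = 1/(19/15) = 15/19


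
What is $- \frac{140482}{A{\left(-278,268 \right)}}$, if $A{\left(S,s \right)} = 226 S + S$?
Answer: $\frac{70241}{31553} \approx 2.2261$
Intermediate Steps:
$A{\left(S,s \right)} = 227 S$
$- \frac{140482}{A{\left(-278,268 \right)}} = - \frac{140482}{227 \left(-278\right)} = - \frac{140482}{-63106} = \left(-140482\right) \left(- \frac{1}{63106}\right) = \frac{70241}{31553}$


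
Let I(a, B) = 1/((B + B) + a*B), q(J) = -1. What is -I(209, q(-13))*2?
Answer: 2/211 ≈ 0.0094787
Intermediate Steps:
I(a, B) = 1/(2*B + B*a)
-I(209, q(-13))*2 = -1/((-1)*(2 + 209))*2 = -(-1)/211*2 = -1*(-1/211)*2 = (1/211)*2 = 2/211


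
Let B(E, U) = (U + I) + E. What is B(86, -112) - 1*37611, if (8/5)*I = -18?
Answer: -150593/4 ≈ -37648.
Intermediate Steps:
I = -45/4 (I = (5/8)*(-18) = -45/4 ≈ -11.250)
B(E, U) = -45/4 + E + U (B(E, U) = (U - 45/4) + E = (-45/4 + U) + E = -45/4 + E + U)
B(86, -112) - 1*37611 = (-45/4 + 86 - 112) - 1*37611 = -149/4 - 37611 = -150593/4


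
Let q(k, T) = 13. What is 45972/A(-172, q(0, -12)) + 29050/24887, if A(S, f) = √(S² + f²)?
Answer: 29050/24887 + 45972*√29753/29753 ≈ 267.69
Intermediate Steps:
45972/A(-172, q(0, -12)) + 29050/24887 = 45972/(√((-172)² + 13²)) + 29050/24887 = 45972/(√(29584 + 169)) + 29050*(1/24887) = 45972/(√29753) + 29050/24887 = 45972*(√29753/29753) + 29050/24887 = 45972*√29753/29753 + 29050/24887 = 29050/24887 + 45972*√29753/29753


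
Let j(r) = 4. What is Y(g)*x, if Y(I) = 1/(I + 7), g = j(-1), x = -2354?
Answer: -214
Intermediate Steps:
g = 4
Y(I) = 1/(7 + I)
Y(g)*x = -2354/(7 + 4) = -2354/11 = (1/11)*(-2354) = -214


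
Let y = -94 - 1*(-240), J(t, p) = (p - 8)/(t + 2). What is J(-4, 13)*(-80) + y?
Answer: 346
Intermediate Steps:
J(t, p) = (-8 + p)/(2 + t)
y = 146 (y = -94 + 240 = 146)
J(-4, 13)*(-80) + y = ((-8 + 13)/(2 - 4))*(-80) + 146 = (5/(-2))*(-80) + 146 = -½*5*(-80) + 146 = -5/2*(-80) + 146 = 200 + 146 = 346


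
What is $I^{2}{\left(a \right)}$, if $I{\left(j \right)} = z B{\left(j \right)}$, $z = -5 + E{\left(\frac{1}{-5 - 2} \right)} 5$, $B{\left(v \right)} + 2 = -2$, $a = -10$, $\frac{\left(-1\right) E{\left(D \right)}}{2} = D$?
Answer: $\frac{10000}{49} \approx 204.08$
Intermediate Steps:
$E{\left(D \right)} = - 2 D$
$B{\left(v \right)} = -4$ ($B{\left(v \right)} = -2 - 2 = -4$)
$z = - \frac{25}{7}$ ($z = -5 + - \frac{2}{-5 - 2} \cdot 5 = -5 + - \frac{2}{-7} \cdot 5 = -5 + \left(-2\right) \left(- \frac{1}{7}\right) 5 = -5 + \frac{2}{7} \cdot 5 = -5 + \frac{10}{7} = - \frac{25}{7} \approx -3.5714$)
$I{\left(j \right)} = \frac{100}{7}$ ($I{\left(j \right)} = \left(- \frac{25}{7}\right) \left(-4\right) = \frac{100}{7}$)
$I^{2}{\left(a \right)} = \left(\frac{100}{7}\right)^{2} = \frac{10000}{49}$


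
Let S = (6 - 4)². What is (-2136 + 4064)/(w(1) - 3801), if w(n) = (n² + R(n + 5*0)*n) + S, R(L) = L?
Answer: -1928/3795 ≈ -0.50804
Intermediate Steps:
S = 4 (S = 2² = 4)
w(n) = 4 + 2*n² (w(n) = (n² + (n + 5*0)*n) + 4 = (n² + (n + 0)*n) + 4 = (n² + n*n) + 4 = (n² + n²) + 4 = 2*n² + 4 = 4 + 2*n²)
(-2136 + 4064)/(w(1) - 3801) = (-2136 + 4064)/((4 + 2*1²) - 3801) = 1928/((4 + 2*1) - 3801) = 1928/((4 + 2) - 3801) = 1928/(6 - 3801) = 1928/(-3795) = 1928*(-1/3795) = -1928/3795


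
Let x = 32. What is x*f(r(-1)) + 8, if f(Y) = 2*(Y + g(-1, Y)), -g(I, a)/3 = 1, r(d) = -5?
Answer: -504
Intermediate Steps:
g(I, a) = -3 (g(I, a) = -3*1 = -3)
f(Y) = -6 + 2*Y (f(Y) = 2*(Y - 3) = 2*(-3 + Y) = -6 + 2*Y)
x*f(r(-1)) + 8 = 32*(-6 + 2*(-5)) + 8 = 32*(-6 - 10) + 8 = 32*(-16) + 8 = -512 + 8 = -504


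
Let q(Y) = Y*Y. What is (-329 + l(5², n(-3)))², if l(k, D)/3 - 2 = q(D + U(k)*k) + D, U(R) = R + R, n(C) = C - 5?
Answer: 21412321749025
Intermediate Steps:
n(C) = -5 + C
U(R) = 2*R
q(Y) = Y²
l(k, D) = 6 + 3*D + 3*(D + 2*k²)² (l(k, D) = 6 + 3*((D + (2*k)*k)² + D) = 6 + 3*((D + 2*k²)² + D) = 6 + 3*(D + (D + 2*k²)²) = 6 + (3*D + 3*(D + 2*k²)²) = 6 + 3*D + 3*(D + 2*k²)²)
(-329 + l(5², n(-3)))² = (-329 + (6 + 3*(-5 - 3) + 3*((-5 - 3) + 2*(5²)²)²))² = (-329 + (6 + 3*(-8) + 3*(-8 + 2*25²)²))² = (-329 + (6 - 24 + 3*(-8 + 2*625)²))² = (-329 + (6 - 24 + 3*(-8 + 1250)²))² = (-329 + (6 - 24 + 3*1242²))² = (-329 + (6 - 24 + 3*1542564))² = (-329 + (6 - 24 + 4627692))² = (-329 + 4627674)² = 4627345² = 21412321749025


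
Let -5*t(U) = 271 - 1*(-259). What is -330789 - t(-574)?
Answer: -330683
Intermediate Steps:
t(U) = -106 (t(U) = -(271 - 1*(-259))/5 = -(271 + 259)/5 = -1/5*530 = -106)
-330789 - t(-574) = -330789 - 1*(-106) = -330789 + 106 = -330683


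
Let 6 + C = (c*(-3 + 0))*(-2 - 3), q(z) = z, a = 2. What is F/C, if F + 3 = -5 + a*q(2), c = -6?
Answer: 1/24 ≈ 0.041667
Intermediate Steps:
F = -4 (F = -3 + (-5 + 2*2) = -3 + (-5 + 4) = -3 - 1 = -4)
C = -96 (C = -6 + (-6*(-3 + 0))*(-2 - 3) = -6 - 6*(-3)*(-5) = -6 + 18*(-5) = -6 - 90 = -96)
F/C = -4/(-96) = -4*(-1/96) = 1/24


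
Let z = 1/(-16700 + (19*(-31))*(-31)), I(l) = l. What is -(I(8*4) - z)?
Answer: -49887/1559 ≈ -31.999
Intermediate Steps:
z = 1/1559 (z = 1/(-16700 - 589*(-31)) = 1/(-16700 + 18259) = 1/1559 ≈ 0.00064144)
-(I(8*4) - z) = -(8*4 - 1*1/1559) = -(32 - 1/1559) = -1*49887/1559 = -49887/1559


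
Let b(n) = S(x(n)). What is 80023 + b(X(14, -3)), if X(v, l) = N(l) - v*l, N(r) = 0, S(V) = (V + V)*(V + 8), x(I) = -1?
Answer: 80009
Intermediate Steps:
S(V) = 2*V*(8 + V) (S(V) = (2*V)*(8 + V) = 2*V*(8 + V))
X(v, l) = -l*v (X(v, l) = 0 - v*l = 0 - l*v = -l*v)
b(n) = -14 (b(n) = 2*(-1)*(8 - 1) = 2*(-1)*7 = -14)
80023 + b(X(14, -3)) = 80023 - 14 = 80009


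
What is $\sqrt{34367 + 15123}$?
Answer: $7 \sqrt{1010} \approx 222.46$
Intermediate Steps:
$\sqrt{34367 + 15123} = \sqrt{49490} = 7 \sqrt{1010}$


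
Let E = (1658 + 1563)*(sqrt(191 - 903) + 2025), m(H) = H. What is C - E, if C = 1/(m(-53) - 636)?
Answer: -4494019726/689 - 6442*I*sqrt(178) ≈ -6.5225e+6 - 85947.0*I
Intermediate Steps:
E = 6522525 + 6442*I*sqrt(178) (E = 3221*(sqrt(-712) + 2025) = 3221*(2*I*sqrt(178) + 2025) = 3221*(2025 + 2*I*sqrt(178)) = 6522525 + 6442*I*sqrt(178) ≈ 6.5225e+6 + 85947.0*I)
C = -1/689 (C = 1/(-53 - 636) = 1/(-689) = -1/689 ≈ -0.0014514)
C - E = -1/689 - (6522525 + 6442*I*sqrt(178)) = -1/689 + (-6522525 - 6442*I*sqrt(178)) = -4494019726/689 - 6442*I*sqrt(178)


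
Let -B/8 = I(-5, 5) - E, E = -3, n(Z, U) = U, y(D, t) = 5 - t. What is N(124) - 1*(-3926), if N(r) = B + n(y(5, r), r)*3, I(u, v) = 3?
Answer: 4250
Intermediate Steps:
B = -48 (B = -8*(3 - 1*(-3)) = -8*(3 + 3) = -8*6 = -48)
N(r) = -48 + 3*r (N(r) = -48 + r*3 = -48 + 3*r)
N(124) - 1*(-3926) = (-48 + 3*124) - 1*(-3926) = (-48 + 372) + 3926 = 324 + 3926 = 4250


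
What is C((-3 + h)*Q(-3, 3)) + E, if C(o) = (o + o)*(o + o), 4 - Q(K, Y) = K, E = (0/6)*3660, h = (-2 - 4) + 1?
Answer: 12544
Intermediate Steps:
h = -5 (h = -6 + 1 = -5)
E = 0 (E = (0*(1/6))*3660 = 0*3660 = 0)
Q(K, Y) = 4 - K
C(o) = 4*o**2 (C(o) = (2*o)*(2*o) = 4*o**2)
C((-3 + h)*Q(-3, 3)) + E = 4*((-3 - 5)*(4 - 1*(-3)))**2 + 0 = 4*(-8*(4 + 3))**2 + 0 = 4*(-8*7)**2 + 0 = 4*(-56)**2 + 0 = 4*3136 + 0 = 12544 + 0 = 12544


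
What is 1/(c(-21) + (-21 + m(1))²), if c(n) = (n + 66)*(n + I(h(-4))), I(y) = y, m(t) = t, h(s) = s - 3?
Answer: -1/860 ≈ -0.0011628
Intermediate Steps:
h(s) = -3 + s
c(n) = (-7 + n)*(66 + n) (c(n) = (n + 66)*(n + (-3 - 4)) = (66 + n)*(n - 7) = (66 + n)*(-7 + n) = (-7 + n)*(66 + n))
1/(c(-21) + (-21 + m(1))²) = 1/((-462 + (-21)² + 59*(-21)) + (-21 + 1)²) = 1/((-462 + 441 - 1239) + (-20)²) = 1/(-1260 + 400) = 1/(-860) = -1/860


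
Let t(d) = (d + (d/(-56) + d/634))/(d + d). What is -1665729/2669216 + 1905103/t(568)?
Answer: 180542476465315465/46612519008 ≈ 3.8733e+6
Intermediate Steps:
t(d) = 17463/35504 (t(d) = (d + (d*(-1/56) + d*(1/634)))/((2*d)) = (d + (-d/56 + d/634))*(1/(2*d)) = (d - 289*d/17752)*(1/(2*d)) = (17463*d/17752)*(1/(2*d)) = 17463/35504)
-1665729/2669216 + 1905103/t(568) = -1665729/2669216 + 1905103/(17463/35504) = -1665729*1/2669216 + 1905103*(35504/17463) = -1665729/2669216 + 67638776912/17463 = 180542476465315465/46612519008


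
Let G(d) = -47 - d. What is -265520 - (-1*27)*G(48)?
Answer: -268085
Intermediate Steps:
-265520 - (-1*27)*G(48) = -265520 - (-1*27)*(-47 - 1*48) = -265520 - (-27)*(-47 - 48) = -265520 - (-27)*(-95) = -265520 - 1*2565 = -265520 - 2565 = -268085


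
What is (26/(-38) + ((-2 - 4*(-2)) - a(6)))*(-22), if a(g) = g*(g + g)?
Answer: 27874/19 ≈ 1467.1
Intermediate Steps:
a(g) = 2*g² (a(g) = g*(2*g) = 2*g²)
(26/(-38) + ((-2 - 4*(-2)) - a(6)))*(-22) = (26/(-38) + ((-2 - 4*(-2)) - 2*6²))*(-22) = (26*(-1/38) + ((-2 + 8) - 2*36))*(-22) = (-13/19 + (6 - 1*72))*(-22) = (-13/19 + (6 - 72))*(-22) = (-13/19 - 66)*(-22) = -1267/19*(-22) = 27874/19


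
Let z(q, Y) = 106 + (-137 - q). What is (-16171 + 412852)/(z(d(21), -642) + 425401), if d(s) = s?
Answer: 132227/141783 ≈ 0.93260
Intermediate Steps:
z(q, Y) = -31 - q
(-16171 + 412852)/(z(d(21), -642) + 425401) = (-16171 + 412852)/((-31 - 1*21) + 425401) = 396681/((-31 - 21) + 425401) = 396681/(-52 + 425401) = 396681/425349 = 396681*(1/425349) = 132227/141783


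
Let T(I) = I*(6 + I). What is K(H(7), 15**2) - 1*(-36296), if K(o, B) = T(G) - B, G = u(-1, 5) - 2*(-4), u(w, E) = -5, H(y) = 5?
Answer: 36098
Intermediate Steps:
G = 3 (G = -5 - 2*(-4) = -5 + 8 = 3)
K(o, B) = 27 - B (K(o, B) = 3*(6 + 3) - B = 3*9 - B = 27 - B)
K(H(7), 15**2) - 1*(-36296) = (27 - 1*15**2) - 1*(-36296) = (27 - 1*225) + 36296 = (27 - 225) + 36296 = -198 + 36296 = 36098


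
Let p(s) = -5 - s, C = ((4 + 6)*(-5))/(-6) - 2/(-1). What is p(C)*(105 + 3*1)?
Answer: -1656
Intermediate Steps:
C = 31/3 (C = (10*(-5))*(-1/6) - 2*(-1) = -50*(-1/6) + 2 = 25/3 + 2 = 31/3 ≈ 10.333)
p(C)*(105 + 3*1) = (-5 - 1*31/3)*(105 + 3*1) = (-5 - 31/3)*(105 + 3) = -46/3*108 = -1656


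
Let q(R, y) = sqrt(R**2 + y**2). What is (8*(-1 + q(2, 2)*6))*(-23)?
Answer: 184 - 2208*sqrt(2) ≈ -2938.6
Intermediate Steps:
(8*(-1 + q(2, 2)*6))*(-23) = (8*(-1 + sqrt(2**2 + 2**2)*6))*(-23) = (8*(-1 + sqrt(4 + 4)*6))*(-23) = (8*(-1 + sqrt(8)*6))*(-23) = (8*(-1 + (2*sqrt(2))*6))*(-23) = (8*(-1 + 12*sqrt(2)))*(-23) = (-8 + 96*sqrt(2))*(-23) = 184 - 2208*sqrt(2)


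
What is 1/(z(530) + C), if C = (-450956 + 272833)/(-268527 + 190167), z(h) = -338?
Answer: -78360/26307557 ≈ -0.0029786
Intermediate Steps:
C = 178123/78360 (C = -178123/(-78360) = -178123*(-1/78360) = 178123/78360 ≈ 2.2731)
1/(z(530) + C) = 1/(-338 + 178123/78360) = 1/(-26307557/78360) = -78360/26307557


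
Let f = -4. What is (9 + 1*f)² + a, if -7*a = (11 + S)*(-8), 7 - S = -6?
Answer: 367/7 ≈ 52.429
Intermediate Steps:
S = 13 (S = 7 - 1*(-6) = 7 + 6 = 13)
a = 192/7 (a = -(11 + 13)*(-8)/7 = -24*(-8)/7 = -⅐*(-192) = 192/7 ≈ 27.429)
(9 + 1*f)² + a = (9 + 1*(-4))² + 192/7 = (9 - 4)² + 192/7 = 5² + 192/7 = 25 + 192/7 = 367/7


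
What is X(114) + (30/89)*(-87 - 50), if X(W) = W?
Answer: 6036/89 ≈ 67.820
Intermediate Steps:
X(114) + (30/89)*(-87 - 50) = 114 + (30/89)*(-87 - 50) = 114 + (30*(1/89))*(-137) = 114 + (30/89)*(-137) = 114 - 4110/89 = 6036/89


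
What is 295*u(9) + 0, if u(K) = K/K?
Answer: 295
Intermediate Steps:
u(K) = 1
295*u(9) + 0 = 295*1 + 0 = 295 + 0 = 295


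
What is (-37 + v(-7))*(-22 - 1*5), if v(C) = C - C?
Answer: 999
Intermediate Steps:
v(C) = 0
(-37 + v(-7))*(-22 - 1*5) = (-37 + 0)*(-22 - 1*5) = -37*(-22 - 5) = -37*(-27) = 999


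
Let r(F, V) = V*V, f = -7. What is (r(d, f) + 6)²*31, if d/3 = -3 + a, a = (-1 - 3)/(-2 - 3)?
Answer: 93775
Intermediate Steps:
a = ⅘ (a = -4/(-5) = -4*(-⅕) = ⅘ ≈ 0.80000)
d = -33/5 (d = 3*(-3 + ⅘) = 3*(-11/5) = -33/5 ≈ -6.6000)
r(F, V) = V²
(r(d, f) + 6)²*31 = ((-7)² + 6)²*31 = (49 + 6)²*31 = 55²*31 = 3025*31 = 93775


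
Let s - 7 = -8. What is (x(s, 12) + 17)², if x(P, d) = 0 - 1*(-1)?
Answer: 324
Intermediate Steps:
s = -1 (s = 7 - 8 = -1)
x(P, d) = 1 (x(P, d) = 0 + 1 = 1)
(x(s, 12) + 17)² = (1 + 17)² = 18² = 324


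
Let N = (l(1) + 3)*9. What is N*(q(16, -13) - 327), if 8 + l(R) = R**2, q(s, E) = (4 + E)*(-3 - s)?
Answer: 5616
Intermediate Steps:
q(s, E) = (-3 - s)*(4 + E)
l(R) = -8 + R**2
N = -36 (N = ((-8 + 1**2) + 3)*9 = ((-8 + 1) + 3)*9 = (-7 + 3)*9 = -4*9 = -36)
N*(q(16, -13) - 327) = -36*((-12 - 4*16 - 3*(-13) - 1*(-13)*16) - 327) = -36*((-12 - 64 + 39 + 208) - 327) = -36*(171 - 327) = -36*(-156) = 5616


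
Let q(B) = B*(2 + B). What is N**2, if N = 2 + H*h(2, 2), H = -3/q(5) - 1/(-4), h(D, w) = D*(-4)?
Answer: 576/1225 ≈ 0.47020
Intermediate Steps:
h(D, w) = -4*D
H = 23/140 (H = -3*1/(5*(2 + 5)) - 1/(-4) = -3/(5*7) - 1*(-1/4) = -3/35 + 1/4 = 23/140 ≈ 0.16429)
N = 24/35 (N = 2 + 23*(-4*2)/140 = 2 + (23/140)*(-8) = 2 - 46/35 = 24/35 ≈ 0.68571)
N**2 = (24/35)**2 = 576/1225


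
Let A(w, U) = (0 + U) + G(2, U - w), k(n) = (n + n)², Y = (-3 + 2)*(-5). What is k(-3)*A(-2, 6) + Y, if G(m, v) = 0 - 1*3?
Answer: 113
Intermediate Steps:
Y = 5 (Y = -1*(-5) = 5)
G(m, v) = -3 (G(m, v) = 0 - 3 = -3)
k(n) = 4*n² (k(n) = (2*n)² = 4*n²)
A(w, U) = -3 + U (A(w, U) = (0 + U) - 3 = U - 3 = -3 + U)
k(-3)*A(-2, 6) + Y = (4*(-3)²)*(-3 + 6) + 5 = (4*9)*3 + 5 = 36*3 + 5 = 108 + 5 = 113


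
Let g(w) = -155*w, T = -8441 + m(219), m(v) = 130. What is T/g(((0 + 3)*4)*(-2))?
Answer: -8311/3720 ≈ -2.2341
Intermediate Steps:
T = -8311 (T = -8441 + 130 = -8311)
T/g(((0 + 3)*4)*(-2)) = -8311*1/(1240*(0 + 3)) = -8311/((-155*3*4*(-2))) = -8311/((-1860*(-2))) = -8311/((-155*(-24))) = -8311/3720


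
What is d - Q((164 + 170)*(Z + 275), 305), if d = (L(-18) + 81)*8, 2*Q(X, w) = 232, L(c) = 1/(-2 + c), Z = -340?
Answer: 2658/5 ≈ 531.60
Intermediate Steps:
Q(X, w) = 116 (Q(X, w) = (½)*232 = 116)
d = 3238/5 (d = (1/(-2 - 18) + 81)*8 = (1/(-20) + 81)*8 = (-1/20 + 81)*8 = (1619/20)*8 = 3238/5 ≈ 647.60)
d - Q((164 + 170)*(Z + 275), 305) = 3238/5 - 1*116 = 3238/5 - 116 = 2658/5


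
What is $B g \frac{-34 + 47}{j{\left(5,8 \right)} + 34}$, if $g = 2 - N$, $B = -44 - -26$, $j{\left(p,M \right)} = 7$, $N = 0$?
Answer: $- \frac{468}{41} \approx -11.415$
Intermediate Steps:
$B = -18$ ($B = -44 + 26 = -18$)
$g = 2$ ($g = 2 - 0 = 2 + 0 = 2$)
$B g \frac{-34 + 47}{j{\left(5,8 \right)} + 34} = \left(-18\right) 2 \frac{-34 + 47}{7 + 34} = - 36 \cdot \frac{13}{41} = - 36 \cdot 13 \cdot \frac{1}{41} = \left(-36\right) \frac{13}{41} = - \frac{468}{41}$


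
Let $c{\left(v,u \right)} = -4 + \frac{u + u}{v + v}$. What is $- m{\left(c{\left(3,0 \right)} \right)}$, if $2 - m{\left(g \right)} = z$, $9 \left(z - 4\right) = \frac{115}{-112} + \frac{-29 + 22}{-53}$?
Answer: $\frac{101537}{53424} \approx 1.9006$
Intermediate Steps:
$z = \frac{208385}{53424}$ ($z = 4 + \frac{\frac{115}{-112} + \frac{-29 + 22}{-53}}{9} = 4 + \frac{115 \left(- \frac{1}{112}\right) - - \frac{7}{53}}{9} = 4 + \frac{- \frac{115}{112} + \frac{7}{53}}{9} = 4 + \frac{1}{9} \left(- \frac{5311}{5936}\right) = 4 - \frac{5311}{53424} = \frac{208385}{53424} \approx 3.9006$)
$c{\left(v,u \right)} = -4 + \frac{u}{v}$ ($c{\left(v,u \right)} = -4 + \frac{2 u}{2 v} = -4 + 2 u \frac{1}{2 v} = -4 + \frac{u}{v}$)
$m{\left(g \right)} = - \frac{101537}{53424}$ ($m{\left(g \right)} = 2 - \frac{208385}{53424} = - \frac{101537}{53424}$)
$- m{\left(c{\left(3,0 \right)} \right)} = \left(-1\right) \left(- \frac{101537}{53424}\right) = \frac{101537}{53424}$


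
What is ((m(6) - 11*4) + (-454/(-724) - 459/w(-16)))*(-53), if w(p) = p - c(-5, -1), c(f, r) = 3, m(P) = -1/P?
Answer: 10597933/10317 ≈ 1027.2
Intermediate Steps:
w(p) = -3 + p (w(p) = p - 1*3 = p - 3 = -3 + p)
((m(6) - 11*4) + (-454/(-724) - 459/w(-16)))*(-53) = ((-1/6 - 11*4) + (-454/(-724) - 459/(-3 - 16)))*(-53) = ((-1*⅙ - 44) + (-454*(-1/724) - 459/(-19)))*(-53) = ((-⅙ - 44) + (227/362 - 459*(-1/19)))*(-53) = (-265/6 + (227/362 + 459/19))*(-53) = (-265/6 + 170471/6878)*(-53) = -199961/10317*(-53) = 10597933/10317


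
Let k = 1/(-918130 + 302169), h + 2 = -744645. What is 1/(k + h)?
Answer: -615961/458673510768 ≈ -1.3429e-6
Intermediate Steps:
h = -744647 (h = -2 - 744645 = -744647)
k = -1/615961 (k = 1/(-615961) = -1/615961 ≈ -1.6235e-6)
1/(k + h) = 1/(-1/615961 - 744647) = 1/(-458673510768/615961) = -615961/458673510768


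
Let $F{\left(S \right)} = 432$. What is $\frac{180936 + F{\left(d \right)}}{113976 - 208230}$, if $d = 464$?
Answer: $- \frac{30228}{15709} \approx -1.9242$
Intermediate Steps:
$\frac{180936 + F{\left(d \right)}}{113976 - 208230} = \frac{180936 + 432}{113976 - 208230} = \frac{181368}{-94254} = 181368 \left(- \frac{1}{94254}\right) = - \frac{30228}{15709}$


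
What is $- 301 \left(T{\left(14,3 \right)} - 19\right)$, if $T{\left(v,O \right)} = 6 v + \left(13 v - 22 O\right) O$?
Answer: $-124313$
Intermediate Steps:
$T{\left(v,O \right)} = 6 v + O \left(- 22 O + 13 v\right)$ ($T{\left(v,O \right)} = 6 v + \left(- 22 O + 13 v\right) O = 6 v + O \left(- 22 O + 13 v\right)$)
$- 301 \left(T{\left(14,3 \right)} - 19\right) = - 301 \left(\left(- 22 \cdot 3^{2} + 6 \cdot 14 + 13 \cdot 3 \cdot 14\right) - 19\right) = - 301 \left(\left(\left(-22\right) 9 + 84 + 546\right) - 19\right) = - 301 \left(\left(-198 + 84 + 546\right) - 19\right) = - 301 \left(432 - 19\right) = \left(-301\right) 413 = -124313$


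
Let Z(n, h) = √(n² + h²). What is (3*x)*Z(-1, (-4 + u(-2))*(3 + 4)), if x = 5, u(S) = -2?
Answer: 15*√1765 ≈ 630.18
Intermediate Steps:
Z(n, h) = √(h² + n²)
(3*x)*Z(-1, (-4 + u(-2))*(3 + 4)) = (3*5)*√(((-4 - 2)*(3 + 4))² + (-1)²) = 15*√((-6*7)² + 1) = 15*√((-42)² + 1) = 15*√(1764 + 1) = 15*√1765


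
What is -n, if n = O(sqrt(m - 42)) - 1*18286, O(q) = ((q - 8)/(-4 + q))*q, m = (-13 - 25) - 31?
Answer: (18294*sqrt(111) + 73033*I)/(sqrt(111) + 4*I) ≈ 18290.0 - 11.863*I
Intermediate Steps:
m = -69 (m = -38 - 31 = -69)
O(q) = q*(-8 + q)/(-4 + q) (O(q) = ((-8 + q)/(-4 + q))*q = q*(-8 + q)/(-4 + q))
n = -18286 + I*sqrt(111)*(-8 + I*sqrt(111))/(-4 + I*sqrt(111)) (n = sqrt(-69 - 42)*(-8 + sqrt(-69 - 42))/(-4 + sqrt(-69 - 42)) - 1*18286 = sqrt(-111)*(-8 + sqrt(-111))/(-4 + sqrt(-111)) - 18286 = (I*sqrt(111))*(-8 + I*sqrt(111))/(-4 + I*sqrt(111)) - 18286 = I*sqrt(111)*(-8 + I*sqrt(111))/(-4 + I*sqrt(111)) - 18286 = -18286 + I*sqrt(111)*(-8 + I*sqrt(111))/(-4 + I*sqrt(111)) ≈ -18290.0 + 11.863*I)
-n = -(-73033*I - 18294*sqrt(111))/(sqrt(111) + 4*I)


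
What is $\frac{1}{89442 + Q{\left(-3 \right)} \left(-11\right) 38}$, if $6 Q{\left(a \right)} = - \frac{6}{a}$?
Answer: $\frac{3}{267908} \approx 1.1198 \cdot 10^{-5}$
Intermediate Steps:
$Q{\left(a \right)} = - \frac{1}{a}$ ($Q{\left(a \right)} = \frac{\left(-6\right) \frac{1}{a}}{6} = - \frac{1}{a}$)
$\frac{1}{89442 + Q{\left(-3 \right)} \left(-11\right) 38} = \frac{1}{89442 + - \frac{1}{-3} \left(-11\right) 38} = \frac{1}{89442 + \left(-1\right) \left(- \frac{1}{3}\right) \left(-11\right) 38} = \frac{1}{89442 + \frac{1}{3} \left(-11\right) 38} = \frac{1}{89442 - \frac{418}{3}} = \frac{1}{\frac{267908}{3}} = \frac{3}{267908}$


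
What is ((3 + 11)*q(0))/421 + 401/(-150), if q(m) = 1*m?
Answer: -401/150 ≈ -2.6733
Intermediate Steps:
q(m) = m
((3 + 11)*q(0))/421 + 401/(-150) = ((3 + 11)*0)/421 + 401/(-150) = (14*0)*(1/421) + 401*(-1/150) = 0*(1/421) - 401/150 = 0 - 401/150 = -401/150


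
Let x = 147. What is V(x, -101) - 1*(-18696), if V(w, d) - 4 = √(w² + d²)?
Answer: 18700 + √31810 ≈ 18878.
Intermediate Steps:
V(w, d) = 4 + √(d² + w²) (V(w, d) = 4 + √(w² + d²) = 4 + √(d² + w²))
V(x, -101) - 1*(-18696) = (4 + √((-101)² + 147²)) - 1*(-18696) = (4 + √(10201 + 21609)) + 18696 = (4 + √31810) + 18696 = 18700 + √31810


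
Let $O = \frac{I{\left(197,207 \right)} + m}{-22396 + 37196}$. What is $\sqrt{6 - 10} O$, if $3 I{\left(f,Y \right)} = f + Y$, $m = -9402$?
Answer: $- \frac{13901 i}{11100} \approx - 1.2523 i$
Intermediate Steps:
$I{\left(f,Y \right)} = \frac{Y}{3} + \frac{f}{3}$ ($I{\left(f,Y \right)} = \frac{f + Y}{3} = \frac{Y + f}{3} = \frac{Y}{3} + \frac{f}{3}$)
$O = - \frac{13901}{22200}$ ($O = \frac{\left(\frac{1}{3} \cdot 207 + \frac{1}{3} \cdot 197\right) - 9402}{-22396 + 37196} = \frac{\left(69 + \frac{197}{3}\right) - 9402}{14800} = \left(\frac{404}{3} - 9402\right) \frac{1}{14800} = \left(- \frac{27802}{3}\right) \frac{1}{14800} = - \frac{13901}{22200} \approx -0.62617$)
$\sqrt{6 - 10} O = \sqrt{6 - 10} \left(- \frac{13901}{22200}\right) = \sqrt{-4} \left(- \frac{13901}{22200}\right) = 2 i \left(- \frac{13901}{22200}\right) = - \frac{13901 i}{11100}$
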